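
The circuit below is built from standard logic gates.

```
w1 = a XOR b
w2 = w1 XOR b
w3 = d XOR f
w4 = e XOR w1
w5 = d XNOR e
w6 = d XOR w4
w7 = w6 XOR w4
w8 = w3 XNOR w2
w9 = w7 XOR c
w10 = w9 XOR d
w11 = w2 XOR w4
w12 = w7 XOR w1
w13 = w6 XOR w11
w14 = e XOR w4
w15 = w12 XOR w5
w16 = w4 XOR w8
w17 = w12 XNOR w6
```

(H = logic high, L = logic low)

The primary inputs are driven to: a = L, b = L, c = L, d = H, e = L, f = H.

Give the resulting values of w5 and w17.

w5 = L  w17 = H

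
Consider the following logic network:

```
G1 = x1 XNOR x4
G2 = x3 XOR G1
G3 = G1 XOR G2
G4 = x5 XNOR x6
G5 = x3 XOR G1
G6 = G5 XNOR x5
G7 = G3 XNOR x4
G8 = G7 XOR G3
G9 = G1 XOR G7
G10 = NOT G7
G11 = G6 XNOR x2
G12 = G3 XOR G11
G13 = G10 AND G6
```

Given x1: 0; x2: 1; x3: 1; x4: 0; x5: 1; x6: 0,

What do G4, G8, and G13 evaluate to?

G4 = 0, G8 = 1, G13 = 0

G1 = x1 XNOR x4 = 0 XNOR 0 = 1
G2 = x3 XOR G1 = 1 XOR 1 = 0
G3 = G1 XOR G2 = 1 XOR 0 = 1
G4 = x5 XNOR x6 = 1 XNOR 0 = 0
G5 = x3 XOR G1 = 1 XOR 1 = 0
G6 = G5 XNOR x5 = 0 XNOR 1 = 0
G7 = G3 XNOR x4 = 1 XNOR 0 = 0
G8 = G7 XOR G3 = 0 XOR 1 = 1
G10 = NOT G7 = NOT 0 = 1
G13 = G10 AND G6 = 1 AND 0 = 0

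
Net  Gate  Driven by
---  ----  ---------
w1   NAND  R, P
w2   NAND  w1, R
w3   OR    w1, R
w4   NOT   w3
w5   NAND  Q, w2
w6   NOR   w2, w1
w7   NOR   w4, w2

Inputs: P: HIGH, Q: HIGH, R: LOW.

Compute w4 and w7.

w4 = LOW; w7 = LOW

w1 = R NAND P = LOW NAND HIGH = HIGH
w2 = w1 NAND R = HIGH NAND LOW = HIGH
w3 = w1 OR R = HIGH OR LOW = HIGH
w4 = NOT w3 = NOT HIGH = LOW
w7 = w4 NOR w2 = LOW NOR HIGH = LOW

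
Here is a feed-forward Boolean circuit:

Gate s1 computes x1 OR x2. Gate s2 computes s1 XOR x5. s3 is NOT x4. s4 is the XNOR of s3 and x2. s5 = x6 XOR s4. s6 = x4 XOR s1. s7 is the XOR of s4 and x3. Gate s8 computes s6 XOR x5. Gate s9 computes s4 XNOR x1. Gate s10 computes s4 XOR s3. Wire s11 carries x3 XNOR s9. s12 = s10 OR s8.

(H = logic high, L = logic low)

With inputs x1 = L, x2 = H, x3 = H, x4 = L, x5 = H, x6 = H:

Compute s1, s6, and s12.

s1 = H, s6 = H, s12 = L

s1 = x1 OR x2 = L OR H = H
s3 = NOT x4 = NOT L = H
s4 = s3 XNOR x2 = H XNOR H = H
s6 = x4 XOR s1 = L XOR H = H
s8 = s6 XOR x5 = H XOR H = L
s10 = s4 XOR s3 = H XOR H = L
s12 = s10 OR s8 = L OR L = L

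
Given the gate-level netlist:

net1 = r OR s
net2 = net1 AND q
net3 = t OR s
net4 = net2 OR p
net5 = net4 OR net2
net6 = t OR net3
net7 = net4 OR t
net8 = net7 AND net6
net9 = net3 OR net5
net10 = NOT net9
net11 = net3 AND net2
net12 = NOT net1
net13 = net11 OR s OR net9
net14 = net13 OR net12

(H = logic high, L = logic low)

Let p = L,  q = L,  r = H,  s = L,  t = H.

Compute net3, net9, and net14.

net1 = r OR s = H OR L = H
net2 = net1 AND q = H AND L = L
net3 = t OR s = H OR L = H
net4 = net2 OR p = L OR L = L
net5 = net4 OR net2 = L OR L = L
net9 = net3 OR net5 = H OR L = H
net11 = net3 AND net2 = H AND L = L
net12 = NOT net1 = NOT H = L
net13 = net11 OR s OR net9 = L OR L OR H = H
net14 = net13 OR net12 = H OR L = H

net3 = H  net9 = H  net14 = H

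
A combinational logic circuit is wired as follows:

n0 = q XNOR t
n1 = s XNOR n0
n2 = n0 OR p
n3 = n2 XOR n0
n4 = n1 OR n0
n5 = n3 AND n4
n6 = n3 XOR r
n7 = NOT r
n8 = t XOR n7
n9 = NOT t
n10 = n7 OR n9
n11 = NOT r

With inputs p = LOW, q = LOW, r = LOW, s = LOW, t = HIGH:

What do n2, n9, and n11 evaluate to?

n0 = q XNOR t = LOW XNOR HIGH = LOW
n2 = n0 OR p = LOW OR LOW = LOW
n9 = NOT t = NOT HIGH = LOW
n11 = NOT r = NOT LOW = HIGH

n2 = LOW; n9 = LOW; n11 = HIGH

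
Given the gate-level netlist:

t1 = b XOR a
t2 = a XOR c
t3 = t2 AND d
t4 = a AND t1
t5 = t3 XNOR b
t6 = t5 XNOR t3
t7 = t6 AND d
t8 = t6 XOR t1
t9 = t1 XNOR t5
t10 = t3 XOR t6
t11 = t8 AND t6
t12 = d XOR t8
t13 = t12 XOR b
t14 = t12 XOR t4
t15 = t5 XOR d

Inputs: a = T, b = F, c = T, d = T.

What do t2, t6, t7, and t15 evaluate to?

t2 = F  t6 = F  t7 = F  t15 = F

t2 = a XOR c = T XOR T = F
t3 = t2 AND d = F AND T = F
t5 = t3 XNOR b = F XNOR F = T
t6 = t5 XNOR t3 = T XNOR F = F
t7 = t6 AND d = F AND T = F
t15 = t5 XOR d = T XOR T = F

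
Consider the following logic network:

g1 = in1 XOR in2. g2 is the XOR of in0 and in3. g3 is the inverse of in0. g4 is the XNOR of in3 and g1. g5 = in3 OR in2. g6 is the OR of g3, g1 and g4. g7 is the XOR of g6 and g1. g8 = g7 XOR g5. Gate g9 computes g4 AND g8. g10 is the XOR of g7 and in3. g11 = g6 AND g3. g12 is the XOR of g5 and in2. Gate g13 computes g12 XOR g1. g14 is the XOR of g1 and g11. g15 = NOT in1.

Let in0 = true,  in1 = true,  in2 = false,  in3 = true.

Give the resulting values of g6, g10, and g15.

g6 = true, g10 = true, g15 = false

g1 = in1 XOR in2 = true XOR false = true
g3 = NOT in0 = NOT true = false
g4 = in3 XNOR g1 = true XNOR true = true
g6 = g3 OR g1 OR g4 = false OR true OR true = true
g7 = g6 XOR g1 = true XOR true = false
g10 = g7 XOR in3 = false XOR true = true
g15 = NOT in1 = NOT true = false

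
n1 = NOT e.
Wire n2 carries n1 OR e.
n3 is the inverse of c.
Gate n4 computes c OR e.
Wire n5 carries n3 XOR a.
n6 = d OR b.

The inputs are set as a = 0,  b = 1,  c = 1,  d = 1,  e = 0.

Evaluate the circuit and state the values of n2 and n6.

n2 = 1, n6 = 1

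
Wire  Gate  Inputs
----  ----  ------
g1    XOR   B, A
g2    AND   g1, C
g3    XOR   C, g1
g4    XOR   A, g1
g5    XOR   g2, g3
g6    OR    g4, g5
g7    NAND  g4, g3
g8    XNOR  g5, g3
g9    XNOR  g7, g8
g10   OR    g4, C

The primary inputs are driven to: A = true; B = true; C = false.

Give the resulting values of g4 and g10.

g4 = true, g10 = true

g1 = B XOR A = true XOR true = false
g4 = A XOR g1 = true XOR false = true
g10 = g4 OR C = true OR false = true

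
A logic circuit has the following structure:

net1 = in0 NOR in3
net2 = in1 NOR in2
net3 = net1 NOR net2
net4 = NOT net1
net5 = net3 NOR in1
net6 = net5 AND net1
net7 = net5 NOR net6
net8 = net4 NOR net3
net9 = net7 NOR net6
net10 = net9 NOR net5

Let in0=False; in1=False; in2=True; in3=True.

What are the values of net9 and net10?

net1 = in0 NOR in3 = False NOR True = False
net2 = in1 NOR in2 = False NOR True = False
net3 = net1 NOR net2 = False NOR False = True
net5 = net3 NOR in1 = True NOR False = False
net6 = net5 AND net1 = False AND False = False
net7 = net5 NOR net6 = False NOR False = True
net9 = net7 NOR net6 = True NOR False = False
net10 = net9 NOR net5 = False NOR False = True

net9 = False, net10 = True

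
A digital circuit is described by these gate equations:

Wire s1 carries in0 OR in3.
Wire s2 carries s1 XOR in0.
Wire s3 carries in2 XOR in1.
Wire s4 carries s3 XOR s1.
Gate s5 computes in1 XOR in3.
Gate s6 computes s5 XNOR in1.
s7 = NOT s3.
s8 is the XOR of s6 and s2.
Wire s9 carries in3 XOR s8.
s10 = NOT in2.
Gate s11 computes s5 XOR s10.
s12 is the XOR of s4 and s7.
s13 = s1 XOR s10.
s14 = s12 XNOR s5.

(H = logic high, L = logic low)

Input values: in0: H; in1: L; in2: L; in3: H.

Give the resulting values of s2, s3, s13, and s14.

s2 = L; s3 = L; s13 = L; s14 = L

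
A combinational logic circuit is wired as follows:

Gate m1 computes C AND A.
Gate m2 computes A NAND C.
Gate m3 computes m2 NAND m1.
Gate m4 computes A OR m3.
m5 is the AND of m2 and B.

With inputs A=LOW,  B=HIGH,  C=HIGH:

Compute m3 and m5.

m1 = C AND A = HIGH AND LOW = LOW
m2 = A NAND C = LOW NAND HIGH = HIGH
m3 = m2 NAND m1 = HIGH NAND LOW = HIGH
m5 = m2 AND B = HIGH AND HIGH = HIGH

m3 = HIGH, m5 = HIGH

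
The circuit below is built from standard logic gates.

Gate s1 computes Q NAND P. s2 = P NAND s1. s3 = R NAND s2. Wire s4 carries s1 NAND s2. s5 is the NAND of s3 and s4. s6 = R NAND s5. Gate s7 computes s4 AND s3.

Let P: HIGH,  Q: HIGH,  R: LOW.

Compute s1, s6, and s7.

s1 = Q NAND P = HIGH NAND HIGH = LOW
s2 = P NAND s1 = HIGH NAND LOW = HIGH
s3 = R NAND s2 = LOW NAND HIGH = HIGH
s4 = s1 NAND s2 = LOW NAND HIGH = HIGH
s5 = s3 NAND s4 = HIGH NAND HIGH = LOW
s6 = R NAND s5 = LOW NAND LOW = HIGH
s7 = s4 AND s3 = HIGH AND HIGH = HIGH

s1 = LOW; s6 = HIGH; s7 = HIGH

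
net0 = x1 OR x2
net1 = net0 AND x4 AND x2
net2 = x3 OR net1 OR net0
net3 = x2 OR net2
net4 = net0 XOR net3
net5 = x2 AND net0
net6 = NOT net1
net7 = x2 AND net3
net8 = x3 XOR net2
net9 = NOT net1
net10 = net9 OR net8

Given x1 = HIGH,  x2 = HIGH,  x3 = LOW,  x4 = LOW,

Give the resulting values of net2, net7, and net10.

net0 = x1 OR x2 = HIGH OR HIGH = HIGH
net1 = net0 AND x4 AND x2 = HIGH AND LOW AND HIGH = LOW
net2 = x3 OR net1 OR net0 = LOW OR LOW OR HIGH = HIGH
net3 = x2 OR net2 = HIGH OR HIGH = HIGH
net7 = x2 AND net3 = HIGH AND HIGH = HIGH
net8 = x3 XOR net2 = LOW XOR HIGH = HIGH
net9 = NOT net1 = NOT LOW = HIGH
net10 = net9 OR net8 = HIGH OR HIGH = HIGH

net2 = HIGH, net7 = HIGH, net10 = HIGH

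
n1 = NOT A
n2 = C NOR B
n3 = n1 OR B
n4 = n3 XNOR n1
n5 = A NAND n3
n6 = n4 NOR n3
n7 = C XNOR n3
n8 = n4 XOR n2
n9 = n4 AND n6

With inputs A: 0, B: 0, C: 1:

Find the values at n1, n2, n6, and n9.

n1 = NOT A = NOT 0 = 1
n2 = C NOR B = 1 NOR 0 = 0
n3 = n1 OR B = 1 OR 0 = 1
n4 = n3 XNOR n1 = 1 XNOR 1 = 1
n6 = n4 NOR n3 = 1 NOR 1 = 0
n9 = n4 AND n6 = 1 AND 0 = 0

n1 = 1  n2 = 0  n6 = 0  n9 = 0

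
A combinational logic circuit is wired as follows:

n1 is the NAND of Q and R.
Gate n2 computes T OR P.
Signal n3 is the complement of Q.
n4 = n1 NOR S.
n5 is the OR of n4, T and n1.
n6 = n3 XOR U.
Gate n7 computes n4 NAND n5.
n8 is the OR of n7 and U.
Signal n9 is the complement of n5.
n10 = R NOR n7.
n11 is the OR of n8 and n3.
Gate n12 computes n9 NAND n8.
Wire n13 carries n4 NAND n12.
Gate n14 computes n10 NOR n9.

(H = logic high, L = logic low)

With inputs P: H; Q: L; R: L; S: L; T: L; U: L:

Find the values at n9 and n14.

n9 = L, n14 = H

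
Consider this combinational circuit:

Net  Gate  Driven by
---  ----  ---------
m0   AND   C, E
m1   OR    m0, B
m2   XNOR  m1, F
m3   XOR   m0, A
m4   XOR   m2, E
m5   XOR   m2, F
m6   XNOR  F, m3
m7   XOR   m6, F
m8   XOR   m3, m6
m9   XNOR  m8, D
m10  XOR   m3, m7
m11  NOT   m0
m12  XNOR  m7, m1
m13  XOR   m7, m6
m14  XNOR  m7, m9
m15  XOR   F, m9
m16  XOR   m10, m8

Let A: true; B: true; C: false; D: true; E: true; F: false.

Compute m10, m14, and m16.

m10 = true  m14 = false  m16 = false

m0 = C AND E = false AND true = false
m3 = m0 XOR A = false XOR true = true
m6 = F XNOR m3 = false XNOR true = false
m7 = m6 XOR F = false XOR false = false
m8 = m3 XOR m6 = true XOR false = true
m9 = m8 XNOR D = true XNOR true = true
m10 = m3 XOR m7 = true XOR false = true
m14 = m7 XNOR m9 = false XNOR true = false
m16 = m10 XOR m8 = true XOR true = false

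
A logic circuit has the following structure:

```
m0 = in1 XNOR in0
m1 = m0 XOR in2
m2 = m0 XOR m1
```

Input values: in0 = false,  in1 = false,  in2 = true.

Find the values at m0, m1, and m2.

m0 = in1 XNOR in0 = false XNOR false = true
m1 = m0 XOR in2 = true XOR true = false
m2 = m0 XOR m1 = true XOR false = true

m0 = true, m1 = false, m2 = true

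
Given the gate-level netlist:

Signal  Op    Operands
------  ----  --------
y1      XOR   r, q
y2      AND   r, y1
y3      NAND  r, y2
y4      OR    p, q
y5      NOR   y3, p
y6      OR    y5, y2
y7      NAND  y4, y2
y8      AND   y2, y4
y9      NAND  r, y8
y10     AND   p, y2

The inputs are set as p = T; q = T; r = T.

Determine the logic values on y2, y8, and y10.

y1 = r XOR q = T XOR T = F
y2 = r AND y1 = T AND F = F
y4 = p OR q = T OR T = T
y8 = y2 AND y4 = F AND T = F
y10 = p AND y2 = T AND F = F

y2 = F, y8 = F, y10 = F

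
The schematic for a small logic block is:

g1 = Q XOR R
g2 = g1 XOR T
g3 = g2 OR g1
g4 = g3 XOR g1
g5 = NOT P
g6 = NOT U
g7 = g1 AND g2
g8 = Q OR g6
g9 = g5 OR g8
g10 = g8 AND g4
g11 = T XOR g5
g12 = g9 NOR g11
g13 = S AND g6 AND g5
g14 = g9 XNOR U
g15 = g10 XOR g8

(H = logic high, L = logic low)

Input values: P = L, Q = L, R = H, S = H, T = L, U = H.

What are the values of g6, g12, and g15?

g6 = L; g12 = L; g15 = L

g1 = Q XOR R = L XOR H = H
g2 = g1 XOR T = H XOR L = H
g3 = g2 OR g1 = H OR H = H
g4 = g3 XOR g1 = H XOR H = L
g5 = NOT P = NOT L = H
g6 = NOT U = NOT H = L
g8 = Q OR g6 = L OR L = L
g9 = g5 OR g8 = H OR L = H
g10 = g8 AND g4 = L AND L = L
g11 = T XOR g5 = L XOR H = H
g12 = g9 NOR g11 = H NOR H = L
g15 = g10 XOR g8 = L XOR L = L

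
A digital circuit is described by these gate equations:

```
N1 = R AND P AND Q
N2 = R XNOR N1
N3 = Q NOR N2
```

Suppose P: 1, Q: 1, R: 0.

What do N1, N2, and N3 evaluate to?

N1 = 0, N2 = 1, N3 = 0

N1 = R AND P AND Q = 0 AND 1 AND 1 = 0
N2 = R XNOR N1 = 0 XNOR 0 = 1
N3 = Q NOR N2 = 1 NOR 1 = 0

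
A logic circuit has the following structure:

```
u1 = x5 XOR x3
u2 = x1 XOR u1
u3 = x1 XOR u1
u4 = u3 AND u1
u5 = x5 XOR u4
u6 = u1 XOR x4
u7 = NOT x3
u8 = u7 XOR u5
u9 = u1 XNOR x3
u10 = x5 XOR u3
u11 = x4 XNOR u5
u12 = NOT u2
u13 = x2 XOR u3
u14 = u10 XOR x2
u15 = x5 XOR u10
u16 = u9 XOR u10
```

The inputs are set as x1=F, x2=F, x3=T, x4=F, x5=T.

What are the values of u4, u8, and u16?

u1 = x5 XOR x3 = T XOR T = F
u3 = x1 XOR u1 = F XOR F = F
u4 = u3 AND u1 = F AND F = F
u5 = x5 XOR u4 = T XOR F = T
u7 = NOT x3 = NOT T = F
u8 = u7 XOR u5 = F XOR T = T
u9 = u1 XNOR x3 = F XNOR T = F
u10 = x5 XOR u3 = T XOR F = T
u16 = u9 XOR u10 = F XOR T = T

u4 = F; u8 = T; u16 = T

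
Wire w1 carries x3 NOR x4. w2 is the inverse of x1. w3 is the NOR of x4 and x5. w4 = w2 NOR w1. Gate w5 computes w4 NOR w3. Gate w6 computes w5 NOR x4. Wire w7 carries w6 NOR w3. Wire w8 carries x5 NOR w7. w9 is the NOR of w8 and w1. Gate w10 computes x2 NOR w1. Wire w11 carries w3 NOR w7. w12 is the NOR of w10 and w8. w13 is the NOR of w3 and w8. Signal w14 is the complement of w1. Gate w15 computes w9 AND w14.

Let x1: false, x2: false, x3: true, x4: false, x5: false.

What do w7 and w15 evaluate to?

w7 = false, w15 = false

w1 = x3 NOR x4 = true NOR false = false
w2 = NOT x1 = NOT false = true
w3 = x4 NOR x5 = false NOR false = true
w4 = w2 NOR w1 = true NOR false = false
w5 = w4 NOR w3 = false NOR true = false
w6 = w5 NOR x4 = false NOR false = true
w7 = w6 NOR w3 = true NOR true = false
w8 = x5 NOR w7 = false NOR false = true
w9 = w8 NOR w1 = true NOR false = false
w14 = NOT w1 = NOT false = true
w15 = w9 AND w14 = false AND true = false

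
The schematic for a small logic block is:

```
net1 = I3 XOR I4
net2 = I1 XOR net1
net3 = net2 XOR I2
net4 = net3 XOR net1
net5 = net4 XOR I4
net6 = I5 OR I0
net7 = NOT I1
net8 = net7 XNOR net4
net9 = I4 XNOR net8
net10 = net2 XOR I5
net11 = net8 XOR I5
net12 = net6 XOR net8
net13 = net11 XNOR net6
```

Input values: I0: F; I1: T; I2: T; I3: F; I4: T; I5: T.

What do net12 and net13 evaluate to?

net12 = F  net13 = F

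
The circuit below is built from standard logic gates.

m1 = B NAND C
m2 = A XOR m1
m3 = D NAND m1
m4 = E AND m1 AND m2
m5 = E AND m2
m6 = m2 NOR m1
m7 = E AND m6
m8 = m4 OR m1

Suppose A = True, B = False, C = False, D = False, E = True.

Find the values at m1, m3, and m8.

m1 = True  m3 = True  m8 = True

m1 = B NAND C = False NAND False = True
m2 = A XOR m1 = True XOR True = False
m3 = D NAND m1 = False NAND True = True
m4 = E AND m1 AND m2 = True AND True AND False = False
m8 = m4 OR m1 = False OR True = True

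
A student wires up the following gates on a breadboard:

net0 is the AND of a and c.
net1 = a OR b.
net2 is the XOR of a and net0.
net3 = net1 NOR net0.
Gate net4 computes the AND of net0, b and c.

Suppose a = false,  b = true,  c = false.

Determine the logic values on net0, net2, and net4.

net0 = false  net2 = false  net4 = false

net0 = a AND c = false AND false = false
net2 = a XOR net0 = false XOR false = false
net4 = net0 AND b AND c = false AND true AND false = false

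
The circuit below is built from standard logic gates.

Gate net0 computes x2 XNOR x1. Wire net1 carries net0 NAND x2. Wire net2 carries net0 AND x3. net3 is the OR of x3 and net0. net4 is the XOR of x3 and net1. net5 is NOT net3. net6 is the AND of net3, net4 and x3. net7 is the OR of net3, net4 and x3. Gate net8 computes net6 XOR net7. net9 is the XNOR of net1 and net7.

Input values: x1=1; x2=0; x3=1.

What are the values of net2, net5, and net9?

net0 = x2 XNOR x1 = 0 XNOR 1 = 0
net1 = net0 NAND x2 = 0 NAND 0 = 1
net2 = net0 AND x3 = 0 AND 1 = 0
net3 = x3 OR net0 = 1 OR 0 = 1
net4 = x3 XOR net1 = 1 XOR 1 = 0
net5 = NOT net3 = NOT 1 = 0
net7 = net3 OR net4 OR x3 = 1 OR 0 OR 1 = 1
net9 = net1 XNOR net7 = 1 XNOR 1 = 1

net2 = 0  net5 = 0  net9 = 1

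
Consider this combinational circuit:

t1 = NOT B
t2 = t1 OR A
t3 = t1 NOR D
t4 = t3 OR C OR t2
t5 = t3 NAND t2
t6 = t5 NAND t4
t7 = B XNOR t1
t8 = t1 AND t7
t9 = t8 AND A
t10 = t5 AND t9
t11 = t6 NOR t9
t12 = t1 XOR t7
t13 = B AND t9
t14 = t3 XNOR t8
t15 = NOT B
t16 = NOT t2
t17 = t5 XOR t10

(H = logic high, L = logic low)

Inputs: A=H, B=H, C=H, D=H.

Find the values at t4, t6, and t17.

t1 = NOT B = NOT H = L
t2 = t1 OR A = L OR H = H
t3 = t1 NOR D = L NOR H = L
t4 = t3 OR C OR t2 = L OR H OR H = H
t5 = t3 NAND t2 = L NAND H = H
t6 = t5 NAND t4 = H NAND H = L
t7 = B XNOR t1 = H XNOR L = L
t8 = t1 AND t7 = L AND L = L
t9 = t8 AND A = L AND H = L
t10 = t5 AND t9 = H AND L = L
t17 = t5 XOR t10 = H XOR L = H

t4 = H, t6 = L, t17 = H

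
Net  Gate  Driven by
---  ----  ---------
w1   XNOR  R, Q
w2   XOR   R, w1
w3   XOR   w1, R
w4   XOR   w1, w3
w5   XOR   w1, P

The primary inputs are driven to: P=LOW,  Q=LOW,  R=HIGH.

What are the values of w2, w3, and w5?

w2 = HIGH  w3 = HIGH  w5 = LOW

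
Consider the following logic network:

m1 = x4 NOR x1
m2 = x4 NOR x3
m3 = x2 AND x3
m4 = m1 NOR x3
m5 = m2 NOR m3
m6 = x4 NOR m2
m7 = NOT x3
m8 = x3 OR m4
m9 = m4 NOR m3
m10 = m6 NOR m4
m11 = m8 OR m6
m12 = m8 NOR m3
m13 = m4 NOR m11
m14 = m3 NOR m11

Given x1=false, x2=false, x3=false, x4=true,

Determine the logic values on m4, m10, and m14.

m4 = true, m10 = false, m14 = false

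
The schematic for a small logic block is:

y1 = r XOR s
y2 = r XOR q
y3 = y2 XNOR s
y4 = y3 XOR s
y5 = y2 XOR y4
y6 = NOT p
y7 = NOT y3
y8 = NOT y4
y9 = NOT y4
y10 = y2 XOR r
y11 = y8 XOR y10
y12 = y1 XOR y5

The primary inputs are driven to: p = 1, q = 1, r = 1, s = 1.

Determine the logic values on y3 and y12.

y3 = 0, y12 = 1

y1 = r XOR s = 1 XOR 1 = 0
y2 = r XOR q = 1 XOR 1 = 0
y3 = y2 XNOR s = 0 XNOR 1 = 0
y4 = y3 XOR s = 0 XOR 1 = 1
y5 = y2 XOR y4 = 0 XOR 1 = 1
y12 = y1 XOR y5 = 0 XOR 1 = 1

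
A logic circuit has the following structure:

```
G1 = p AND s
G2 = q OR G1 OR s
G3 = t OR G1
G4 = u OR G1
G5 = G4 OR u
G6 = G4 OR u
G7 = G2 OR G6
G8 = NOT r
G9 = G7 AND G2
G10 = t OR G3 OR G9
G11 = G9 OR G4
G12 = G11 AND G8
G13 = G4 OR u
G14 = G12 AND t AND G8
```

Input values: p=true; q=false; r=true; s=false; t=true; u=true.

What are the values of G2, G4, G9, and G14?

G1 = p AND s = true AND false = false
G2 = q OR G1 OR s = false OR false OR false = false
G4 = u OR G1 = true OR false = true
G6 = G4 OR u = true OR true = true
G7 = G2 OR G6 = false OR true = true
G8 = NOT r = NOT true = false
G9 = G7 AND G2 = true AND false = false
G11 = G9 OR G4 = false OR true = true
G12 = G11 AND G8 = true AND false = false
G14 = G12 AND t AND G8 = false AND true AND false = false

G2 = false; G4 = true; G9 = false; G14 = false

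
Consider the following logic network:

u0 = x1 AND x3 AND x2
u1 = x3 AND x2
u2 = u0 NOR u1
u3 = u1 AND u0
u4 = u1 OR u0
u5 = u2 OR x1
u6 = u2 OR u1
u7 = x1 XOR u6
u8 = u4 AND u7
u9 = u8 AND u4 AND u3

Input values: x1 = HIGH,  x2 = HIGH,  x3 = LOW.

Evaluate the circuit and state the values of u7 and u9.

u0 = x1 AND x3 AND x2 = HIGH AND LOW AND HIGH = LOW
u1 = x3 AND x2 = LOW AND HIGH = LOW
u2 = u0 NOR u1 = LOW NOR LOW = HIGH
u3 = u1 AND u0 = LOW AND LOW = LOW
u4 = u1 OR u0 = LOW OR LOW = LOW
u6 = u2 OR u1 = HIGH OR LOW = HIGH
u7 = x1 XOR u6 = HIGH XOR HIGH = LOW
u8 = u4 AND u7 = LOW AND LOW = LOW
u9 = u8 AND u4 AND u3 = LOW AND LOW AND LOW = LOW

u7 = LOW; u9 = LOW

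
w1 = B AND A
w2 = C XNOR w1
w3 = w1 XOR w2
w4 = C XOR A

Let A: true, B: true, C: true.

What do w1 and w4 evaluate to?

w1 = true, w4 = false

w1 = B AND A = true AND true = true
w4 = C XOR A = true XOR true = false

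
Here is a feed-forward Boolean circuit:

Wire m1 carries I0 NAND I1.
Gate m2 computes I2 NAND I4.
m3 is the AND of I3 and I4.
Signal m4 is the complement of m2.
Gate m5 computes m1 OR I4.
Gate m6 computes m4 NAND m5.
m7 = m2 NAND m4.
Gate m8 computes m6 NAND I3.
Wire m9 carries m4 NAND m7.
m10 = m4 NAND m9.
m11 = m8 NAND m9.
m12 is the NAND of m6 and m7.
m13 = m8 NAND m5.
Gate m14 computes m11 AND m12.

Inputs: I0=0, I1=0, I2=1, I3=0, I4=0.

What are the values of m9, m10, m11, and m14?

m1 = I0 NAND I1 = 0 NAND 0 = 1
m2 = I2 NAND I4 = 1 NAND 0 = 1
m4 = NOT m2 = NOT 1 = 0
m5 = m1 OR I4 = 1 OR 0 = 1
m6 = m4 NAND m5 = 0 NAND 1 = 1
m7 = m2 NAND m4 = 1 NAND 0 = 1
m8 = m6 NAND I3 = 1 NAND 0 = 1
m9 = m4 NAND m7 = 0 NAND 1 = 1
m10 = m4 NAND m9 = 0 NAND 1 = 1
m11 = m8 NAND m9 = 1 NAND 1 = 0
m12 = m6 NAND m7 = 1 NAND 1 = 0
m14 = m11 AND m12 = 0 AND 0 = 0

m9 = 1, m10 = 1, m11 = 0, m14 = 0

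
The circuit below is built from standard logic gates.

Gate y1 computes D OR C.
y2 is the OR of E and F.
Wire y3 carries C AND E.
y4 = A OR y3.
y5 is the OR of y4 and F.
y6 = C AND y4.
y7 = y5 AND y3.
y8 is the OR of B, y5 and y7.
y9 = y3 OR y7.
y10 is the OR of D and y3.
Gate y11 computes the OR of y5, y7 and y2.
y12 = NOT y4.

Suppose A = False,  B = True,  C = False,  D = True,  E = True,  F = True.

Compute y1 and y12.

y1 = True, y12 = True

y1 = D OR C = True OR False = True
y3 = C AND E = False AND True = False
y4 = A OR y3 = False OR False = False
y12 = NOT y4 = NOT False = True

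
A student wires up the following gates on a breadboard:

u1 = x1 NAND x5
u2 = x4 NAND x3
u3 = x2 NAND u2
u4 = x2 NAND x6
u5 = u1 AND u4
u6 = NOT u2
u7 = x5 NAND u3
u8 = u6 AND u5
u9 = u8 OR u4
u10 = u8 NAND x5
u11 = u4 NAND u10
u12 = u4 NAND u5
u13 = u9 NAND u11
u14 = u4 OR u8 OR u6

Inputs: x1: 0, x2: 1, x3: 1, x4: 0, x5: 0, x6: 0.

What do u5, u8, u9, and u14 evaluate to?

u1 = x1 NAND x5 = 0 NAND 0 = 1
u2 = x4 NAND x3 = 0 NAND 1 = 1
u4 = x2 NAND x6 = 1 NAND 0 = 1
u5 = u1 AND u4 = 1 AND 1 = 1
u6 = NOT u2 = NOT 1 = 0
u8 = u6 AND u5 = 0 AND 1 = 0
u9 = u8 OR u4 = 0 OR 1 = 1
u14 = u4 OR u8 OR u6 = 1 OR 0 OR 0 = 1

u5 = 1, u8 = 0, u9 = 1, u14 = 1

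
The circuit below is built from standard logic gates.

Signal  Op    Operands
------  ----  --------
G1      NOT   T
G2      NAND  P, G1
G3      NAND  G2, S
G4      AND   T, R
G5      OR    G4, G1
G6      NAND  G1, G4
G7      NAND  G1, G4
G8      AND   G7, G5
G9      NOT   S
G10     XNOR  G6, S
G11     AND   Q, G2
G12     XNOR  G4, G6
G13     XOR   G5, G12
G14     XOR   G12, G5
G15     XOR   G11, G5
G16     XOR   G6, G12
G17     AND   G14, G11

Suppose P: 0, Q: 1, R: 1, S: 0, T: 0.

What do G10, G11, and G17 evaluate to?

G1 = NOT T = NOT 0 = 1
G2 = P NAND G1 = 0 NAND 1 = 1
G4 = T AND R = 0 AND 1 = 0
G5 = G4 OR G1 = 0 OR 1 = 1
G6 = G1 NAND G4 = 1 NAND 0 = 1
G10 = G6 XNOR S = 1 XNOR 0 = 0
G11 = Q AND G2 = 1 AND 1 = 1
G12 = G4 XNOR G6 = 0 XNOR 1 = 0
G14 = G12 XOR G5 = 0 XOR 1 = 1
G17 = G14 AND G11 = 1 AND 1 = 1

G10 = 0; G11 = 1; G17 = 1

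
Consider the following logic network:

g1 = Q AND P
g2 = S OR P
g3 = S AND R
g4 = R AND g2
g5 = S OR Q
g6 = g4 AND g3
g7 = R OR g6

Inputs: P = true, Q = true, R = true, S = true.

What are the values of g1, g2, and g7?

g1 = true, g2 = true, g7 = true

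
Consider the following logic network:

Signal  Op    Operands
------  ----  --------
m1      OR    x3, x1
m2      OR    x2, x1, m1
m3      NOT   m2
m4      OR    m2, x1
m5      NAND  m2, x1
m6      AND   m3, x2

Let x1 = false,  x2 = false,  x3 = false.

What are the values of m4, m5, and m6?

m1 = x3 OR x1 = false OR false = false
m2 = x2 OR x1 OR m1 = false OR false OR false = false
m3 = NOT m2 = NOT false = true
m4 = m2 OR x1 = false OR false = false
m5 = m2 NAND x1 = false NAND false = true
m6 = m3 AND x2 = true AND false = false

m4 = false, m5 = true, m6 = false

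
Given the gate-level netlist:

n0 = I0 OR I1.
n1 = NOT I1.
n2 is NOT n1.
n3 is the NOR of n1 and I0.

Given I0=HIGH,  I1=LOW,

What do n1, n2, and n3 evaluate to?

n1 = NOT I1 = NOT LOW = HIGH
n2 = NOT n1 = NOT HIGH = LOW
n3 = n1 NOR I0 = HIGH NOR HIGH = LOW

n1 = HIGH, n2 = LOW, n3 = LOW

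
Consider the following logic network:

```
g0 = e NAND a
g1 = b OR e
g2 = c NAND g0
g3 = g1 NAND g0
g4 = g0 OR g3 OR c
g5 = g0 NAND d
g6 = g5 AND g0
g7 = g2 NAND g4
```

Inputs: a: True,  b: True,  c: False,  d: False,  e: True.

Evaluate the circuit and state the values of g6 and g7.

g6 = False, g7 = False

g0 = e NAND a = True NAND True = False
g1 = b OR e = True OR True = True
g2 = c NAND g0 = False NAND False = True
g3 = g1 NAND g0 = True NAND False = True
g4 = g0 OR g3 OR c = False OR True OR False = True
g5 = g0 NAND d = False NAND False = True
g6 = g5 AND g0 = True AND False = False
g7 = g2 NAND g4 = True NAND True = False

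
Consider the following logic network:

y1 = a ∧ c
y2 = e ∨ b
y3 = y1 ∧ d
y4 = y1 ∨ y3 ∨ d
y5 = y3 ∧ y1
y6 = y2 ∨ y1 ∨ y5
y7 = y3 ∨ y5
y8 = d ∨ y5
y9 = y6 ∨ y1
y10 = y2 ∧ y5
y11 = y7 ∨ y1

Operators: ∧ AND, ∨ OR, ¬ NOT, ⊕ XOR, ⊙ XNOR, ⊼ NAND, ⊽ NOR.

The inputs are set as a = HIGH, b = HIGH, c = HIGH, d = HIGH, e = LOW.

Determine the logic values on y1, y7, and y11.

y1 = HIGH, y7 = HIGH, y11 = HIGH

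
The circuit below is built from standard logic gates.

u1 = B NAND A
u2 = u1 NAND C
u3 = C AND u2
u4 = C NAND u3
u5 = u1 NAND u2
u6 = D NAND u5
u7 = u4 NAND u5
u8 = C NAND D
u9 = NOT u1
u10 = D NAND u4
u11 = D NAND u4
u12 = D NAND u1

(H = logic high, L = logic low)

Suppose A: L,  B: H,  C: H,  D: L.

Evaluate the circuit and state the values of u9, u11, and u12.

u9 = L, u11 = H, u12 = H

u1 = B NAND A = H NAND L = H
u2 = u1 NAND C = H NAND H = L
u3 = C AND u2 = H AND L = L
u4 = C NAND u3 = H NAND L = H
u9 = NOT u1 = NOT H = L
u11 = D NAND u4 = L NAND H = H
u12 = D NAND u1 = L NAND H = H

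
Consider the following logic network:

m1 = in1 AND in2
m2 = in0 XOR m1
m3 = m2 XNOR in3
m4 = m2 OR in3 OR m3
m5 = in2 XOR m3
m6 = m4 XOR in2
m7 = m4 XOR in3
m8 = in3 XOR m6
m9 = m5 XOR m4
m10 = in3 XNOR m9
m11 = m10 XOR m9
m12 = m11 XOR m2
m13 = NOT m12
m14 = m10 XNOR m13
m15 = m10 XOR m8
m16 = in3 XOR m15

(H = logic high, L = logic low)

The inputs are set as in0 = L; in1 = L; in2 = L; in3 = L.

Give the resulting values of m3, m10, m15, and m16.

m1 = in1 AND in2 = L AND L = L
m2 = in0 XOR m1 = L XOR L = L
m3 = m2 XNOR in3 = L XNOR L = H
m4 = m2 OR in3 OR m3 = L OR L OR H = H
m5 = in2 XOR m3 = L XOR H = H
m6 = m4 XOR in2 = H XOR L = H
m8 = in3 XOR m6 = L XOR H = H
m9 = m5 XOR m4 = H XOR H = L
m10 = in3 XNOR m9 = L XNOR L = H
m15 = m10 XOR m8 = H XOR H = L
m16 = in3 XOR m15 = L XOR L = L

m3 = H; m10 = H; m15 = L; m16 = L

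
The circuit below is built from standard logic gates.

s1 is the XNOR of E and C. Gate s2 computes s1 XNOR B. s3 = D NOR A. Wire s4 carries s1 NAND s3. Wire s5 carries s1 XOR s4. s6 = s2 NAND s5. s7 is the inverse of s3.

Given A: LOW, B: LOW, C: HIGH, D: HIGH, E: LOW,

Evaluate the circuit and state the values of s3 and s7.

s3 = LOW, s7 = HIGH

s3 = D NOR A = HIGH NOR LOW = LOW
s7 = NOT s3 = NOT LOW = HIGH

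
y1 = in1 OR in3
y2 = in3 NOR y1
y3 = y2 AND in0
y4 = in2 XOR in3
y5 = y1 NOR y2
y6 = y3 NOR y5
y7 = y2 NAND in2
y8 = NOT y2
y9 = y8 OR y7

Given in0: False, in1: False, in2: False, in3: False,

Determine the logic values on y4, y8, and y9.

y1 = in1 OR in3 = False OR False = False
y2 = in3 NOR y1 = False NOR False = True
y4 = in2 XOR in3 = False XOR False = False
y7 = y2 NAND in2 = True NAND False = True
y8 = NOT y2 = NOT True = False
y9 = y8 OR y7 = False OR True = True

y4 = False; y8 = False; y9 = True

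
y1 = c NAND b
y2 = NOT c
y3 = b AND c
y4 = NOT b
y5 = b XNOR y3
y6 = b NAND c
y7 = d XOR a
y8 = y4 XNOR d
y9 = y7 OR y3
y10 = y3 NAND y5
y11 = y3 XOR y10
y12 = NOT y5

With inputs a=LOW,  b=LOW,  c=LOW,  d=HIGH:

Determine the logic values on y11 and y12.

y3 = b AND c = LOW AND LOW = LOW
y5 = b XNOR y3 = LOW XNOR LOW = HIGH
y10 = y3 NAND y5 = LOW NAND HIGH = HIGH
y11 = y3 XOR y10 = LOW XOR HIGH = HIGH
y12 = NOT y5 = NOT HIGH = LOW

y11 = HIGH; y12 = LOW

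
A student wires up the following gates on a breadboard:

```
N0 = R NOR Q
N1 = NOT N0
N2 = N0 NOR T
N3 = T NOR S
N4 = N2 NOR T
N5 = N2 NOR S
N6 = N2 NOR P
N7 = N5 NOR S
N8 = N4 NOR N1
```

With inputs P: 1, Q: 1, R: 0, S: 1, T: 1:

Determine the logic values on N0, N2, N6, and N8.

N0 = 0; N2 = 0; N6 = 0; N8 = 0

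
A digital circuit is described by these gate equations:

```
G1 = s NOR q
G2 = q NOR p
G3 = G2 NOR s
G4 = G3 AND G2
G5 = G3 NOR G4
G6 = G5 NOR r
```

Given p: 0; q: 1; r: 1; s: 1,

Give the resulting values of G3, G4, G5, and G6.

G2 = q NOR p = 1 NOR 0 = 0
G3 = G2 NOR s = 0 NOR 1 = 0
G4 = G3 AND G2 = 0 AND 0 = 0
G5 = G3 NOR G4 = 0 NOR 0 = 1
G6 = G5 NOR r = 1 NOR 1 = 0

G3 = 0, G4 = 0, G5 = 1, G6 = 0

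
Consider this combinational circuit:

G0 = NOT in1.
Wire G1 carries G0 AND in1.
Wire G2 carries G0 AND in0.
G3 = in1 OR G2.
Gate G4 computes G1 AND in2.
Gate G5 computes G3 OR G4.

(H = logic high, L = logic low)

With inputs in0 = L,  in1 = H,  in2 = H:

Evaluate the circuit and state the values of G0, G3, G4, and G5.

G0 = L; G3 = H; G4 = L; G5 = H

G0 = NOT in1 = NOT H = L
G1 = G0 AND in1 = L AND H = L
G2 = G0 AND in0 = L AND L = L
G3 = in1 OR G2 = H OR L = H
G4 = G1 AND in2 = L AND H = L
G5 = G3 OR G4 = H OR L = H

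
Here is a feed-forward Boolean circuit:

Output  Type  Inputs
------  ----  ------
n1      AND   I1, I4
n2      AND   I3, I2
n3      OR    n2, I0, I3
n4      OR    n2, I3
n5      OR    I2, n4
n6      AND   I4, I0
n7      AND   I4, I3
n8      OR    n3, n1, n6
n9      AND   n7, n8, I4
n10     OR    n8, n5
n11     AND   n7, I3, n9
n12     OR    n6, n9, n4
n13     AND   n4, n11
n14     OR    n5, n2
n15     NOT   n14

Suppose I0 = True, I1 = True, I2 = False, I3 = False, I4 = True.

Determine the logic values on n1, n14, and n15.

n1 = True; n14 = False; n15 = True

n1 = I1 AND I4 = True AND True = True
n2 = I3 AND I2 = False AND False = False
n4 = n2 OR I3 = False OR False = False
n5 = I2 OR n4 = False OR False = False
n14 = n5 OR n2 = False OR False = False
n15 = NOT n14 = NOT False = True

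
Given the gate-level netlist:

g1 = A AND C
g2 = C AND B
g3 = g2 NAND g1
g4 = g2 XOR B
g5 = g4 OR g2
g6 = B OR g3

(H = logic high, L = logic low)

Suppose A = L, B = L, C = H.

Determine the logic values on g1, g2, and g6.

g1 = A AND C = L AND H = L
g2 = C AND B = H AND L = L
g3 = g2 NAND g1 = L NAND L = H
g6 = B OR g3 = L OR H = H

g1 = L, g2 = L, g6 = H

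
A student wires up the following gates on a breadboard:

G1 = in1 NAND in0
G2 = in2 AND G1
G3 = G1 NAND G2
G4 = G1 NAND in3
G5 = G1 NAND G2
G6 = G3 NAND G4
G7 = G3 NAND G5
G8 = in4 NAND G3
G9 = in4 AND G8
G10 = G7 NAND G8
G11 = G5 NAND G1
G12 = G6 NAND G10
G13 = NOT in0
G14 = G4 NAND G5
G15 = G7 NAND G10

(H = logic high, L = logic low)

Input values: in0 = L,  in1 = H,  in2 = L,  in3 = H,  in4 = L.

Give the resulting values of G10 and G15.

G1 = in1 NAND in0 = H NAND L = H
G2 = in2 AND G1 = L AND H = L
G3 = G1 NAND G2 = H NAND L = H
G5 = G1 NAND G2 = H NAND L = H
G7 = G3 NAND G5 = H NAND H = L
G8 = in4 NAND G3 = L NAND H = H
G10 = G7 NAND G8 = L NAND H = H
G15 = G7 NAND G10 = L NAND H = H

G10 = H; G15 = H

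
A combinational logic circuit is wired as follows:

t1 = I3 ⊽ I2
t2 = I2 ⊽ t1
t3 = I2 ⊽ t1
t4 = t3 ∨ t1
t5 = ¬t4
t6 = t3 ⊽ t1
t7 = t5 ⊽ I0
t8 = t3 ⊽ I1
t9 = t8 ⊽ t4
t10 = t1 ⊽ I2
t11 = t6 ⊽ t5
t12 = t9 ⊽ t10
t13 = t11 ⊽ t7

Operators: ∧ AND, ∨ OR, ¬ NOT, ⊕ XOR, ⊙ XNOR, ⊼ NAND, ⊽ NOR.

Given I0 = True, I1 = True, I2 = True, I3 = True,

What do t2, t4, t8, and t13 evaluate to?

t2 = False, t4 = False, t8 = False, t13 = True

t1 = I3 NOR I2 = True NOR True = False
t2 = I2 NOR t1 = True NOR False = False
t3 = I2 NOR t1 = True NOR False = False
t4 = t3 OR t1 = False OR False = False
t5 = NOT t4 = NOT False = True
t6 = t3 NOR t1 = False NOR False = True
t7 = t5 NOR I0 = True NOR True = False
t8 = t3 NOR I1 = False NOR True = False
t11 = t6 NOR t5 = True NOR True = False
t13 = t11 NOR t7 = False NOR False = True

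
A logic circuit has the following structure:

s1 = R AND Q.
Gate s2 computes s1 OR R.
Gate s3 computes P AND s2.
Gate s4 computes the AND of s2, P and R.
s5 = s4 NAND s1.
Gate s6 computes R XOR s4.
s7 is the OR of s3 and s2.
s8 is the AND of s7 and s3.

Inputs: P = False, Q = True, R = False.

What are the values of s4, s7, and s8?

s4 = False, s7 = False, s8 = False

s1 = R AND Q = False AND True = False
s2 = s1 OR R = False OR False = False
s3 = P AND s2 = False AND False = False
s4 = s2 AND P AND R = False AND False AND False = False
s7 = s3 OR s2 = False OR False = False
s8 = s7 AND s3 = False AND False = False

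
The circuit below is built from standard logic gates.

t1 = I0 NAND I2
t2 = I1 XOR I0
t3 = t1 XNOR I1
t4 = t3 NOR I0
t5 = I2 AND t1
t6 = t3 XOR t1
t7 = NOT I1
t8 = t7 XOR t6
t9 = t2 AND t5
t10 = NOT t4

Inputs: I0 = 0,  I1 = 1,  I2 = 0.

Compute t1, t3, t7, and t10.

t1 = I0 NAND I2 = 0 NAND 0 = 1
t3 = t1 XNOR I1 = 1 XNOR 1 = 1
t4 = t3 NOR I0 = 1 NOR 0 = 0
t7 = NOT I1 = NOT 1 = 0
t10 = NOT t4 = NOT 0 = 1

t1 = 1; t3 = 1; t7 = 0; t10 = 1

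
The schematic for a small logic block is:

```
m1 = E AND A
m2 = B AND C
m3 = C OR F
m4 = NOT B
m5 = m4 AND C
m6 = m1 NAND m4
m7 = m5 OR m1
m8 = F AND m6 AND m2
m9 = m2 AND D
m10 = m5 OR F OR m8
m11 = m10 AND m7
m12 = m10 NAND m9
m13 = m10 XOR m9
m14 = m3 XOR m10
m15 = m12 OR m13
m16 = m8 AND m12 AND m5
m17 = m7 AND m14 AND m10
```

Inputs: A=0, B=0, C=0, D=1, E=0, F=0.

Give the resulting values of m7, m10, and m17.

m7 = 0, m10 = 0, m17 = 0

m1 = E AND A = 0 AND 0 = 0
m2 = B AND C = 0 AND 0 = 0
m3 = C OR F = 0 OR 0 = 0
m4 = NOT B = NOT 0 = 1
m5 = m4 AND C = 1 AND 0 = 0
m6 = m1 NAND m4 = 0 NAND 1 = 1
m7 = m5 OR m1 = 0 OR 0 = 0
m8 = F AND m6 AND m2 = 0 AND 1 AND 0 = 0
m10 = m5 OR F OR m8 = 0 OR 0 OR 0 = 0
m14 = m3 XOR m10 = 0 XOR 0 = 0
m17 = m7 AND m14 AND m10 = 0 AND 0 AND 0 = 0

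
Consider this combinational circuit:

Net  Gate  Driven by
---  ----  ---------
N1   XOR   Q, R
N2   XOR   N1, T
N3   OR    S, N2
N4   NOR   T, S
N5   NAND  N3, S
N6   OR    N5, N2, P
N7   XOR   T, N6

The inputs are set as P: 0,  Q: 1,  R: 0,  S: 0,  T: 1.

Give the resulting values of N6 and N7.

N1 = Q XOR R = 1 XOR 0 = 1
N2 = N1 XOR T = 1 XOR 1 = 0
N3 = S OR N2 = 0 OR 0 = 0
N5 = N3 NAND S = 0 NAND 0 = 1
N6 = N5 OR N2 OR P = 1 OR 0 OR 0 = 1
N7 = T XOR N6 = 1 XOR 1 = 0

N6 = 1, N7 = 0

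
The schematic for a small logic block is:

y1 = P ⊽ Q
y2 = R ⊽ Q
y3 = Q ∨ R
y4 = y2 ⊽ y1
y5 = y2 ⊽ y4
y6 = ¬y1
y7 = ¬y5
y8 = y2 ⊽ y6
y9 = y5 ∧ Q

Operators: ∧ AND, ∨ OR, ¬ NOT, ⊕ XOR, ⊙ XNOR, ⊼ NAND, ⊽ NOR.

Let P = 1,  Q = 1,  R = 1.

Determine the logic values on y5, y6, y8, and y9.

y1 = P NOR Q = 1 NOR 1 = 0
y2 = R NOR Q = 1 NOR 1 = 0
y4 = y2 NOR y1 = 0 NOR 0 = 1
y5 = y2 NOR y4 = 0 NOR 1 = 0
y6 = NOT y1 = NOT 0 = 1
y8 = y2 NOR y6 = 0 NOR 1 = 0
y9 = y5 AND Q = 0 AND 1 = 0

y5 = 0; y6 = 1; y8 = 0; y9 = 0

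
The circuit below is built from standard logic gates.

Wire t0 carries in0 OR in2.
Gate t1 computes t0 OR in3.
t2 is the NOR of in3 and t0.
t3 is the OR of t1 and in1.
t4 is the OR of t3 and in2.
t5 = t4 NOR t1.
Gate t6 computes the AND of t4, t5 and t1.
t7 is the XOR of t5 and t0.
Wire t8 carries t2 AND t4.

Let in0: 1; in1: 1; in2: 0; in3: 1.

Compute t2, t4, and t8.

t2 = 0  t4 = 1  t8 = 0

t0 = in0 OR in2 = 1 OR 0 = 1
t1 = t0 OR in3 = 1 OR 1 = 1
t2 = in3 NOR t0 = 1 NOR 1 = 0
t3 = t1 OR in1 = 1 OR 1 = 1
t4 = t3 OR in2 = 1 OR 0 = 1
t8 = t2 AND t4 = 0 AND 1 = 0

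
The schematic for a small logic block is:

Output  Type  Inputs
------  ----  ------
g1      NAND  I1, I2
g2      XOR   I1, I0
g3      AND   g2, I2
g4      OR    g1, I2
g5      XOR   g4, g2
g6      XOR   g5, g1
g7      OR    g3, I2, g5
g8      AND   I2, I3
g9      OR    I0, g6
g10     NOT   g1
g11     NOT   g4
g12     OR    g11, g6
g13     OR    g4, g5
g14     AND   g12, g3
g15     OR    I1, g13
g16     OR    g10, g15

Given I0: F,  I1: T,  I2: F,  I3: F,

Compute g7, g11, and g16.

g7 = F  g11 = F  g16 = T

g1 = I1 NAND I2 = T NAND F = T
g2 = I1 XOR I0 = T XOR F = T
g3 = g2 AND I2 = T AND F = F
g4 = g1 OR I2 = T OR F = T
g5 = g4 XOR g2 = T XOR T = F
g7 = g3 OR I2 OR g5 = F OR F OR F = F
g10 = NOT g1 = NOT T = F
g11 = NOT g4 = NOT T = F
g13 = g4 OR g5 = T OR F = T
g15 = I1 OR g13 = T OR T = T
g16 = g10 OR g15 = F OR T = T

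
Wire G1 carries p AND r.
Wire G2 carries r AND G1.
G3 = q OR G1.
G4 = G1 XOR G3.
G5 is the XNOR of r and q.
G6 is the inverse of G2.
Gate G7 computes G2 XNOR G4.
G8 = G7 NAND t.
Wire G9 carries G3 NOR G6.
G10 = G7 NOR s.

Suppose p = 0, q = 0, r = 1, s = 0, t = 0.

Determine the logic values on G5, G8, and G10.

G5 = 0, G8 = 1, G10 = 0

G1 = p AND r = 0 AND 1 = 0
G2 = r AND G1 = 1 AND 0 = 0
G3 = q OR G1 = 0 OR 0 = 0
G4 = G1 XOR G3 = 0 XOR 0 = 0
G5 = r XNOR q = 1 XNOR 0 = 0
G7 = G2 XNOR G4 = 0 XNOR 0 = 1
G8 = G7 NAND t = 1 NAND 0 = 1
G10 = G7 NOR s = 1 NOR 0 = 0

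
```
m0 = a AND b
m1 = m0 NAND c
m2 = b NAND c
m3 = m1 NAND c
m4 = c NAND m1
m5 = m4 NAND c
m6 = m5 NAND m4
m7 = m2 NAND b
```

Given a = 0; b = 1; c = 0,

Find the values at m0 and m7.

m0 = a AND b = 0 AND 1 = 0
m2 = b NAND c = 1 NAND 0 = 1
m7 = m2 NAND b = 1 NAND 1 = 0

m0 = 0  m7 = 0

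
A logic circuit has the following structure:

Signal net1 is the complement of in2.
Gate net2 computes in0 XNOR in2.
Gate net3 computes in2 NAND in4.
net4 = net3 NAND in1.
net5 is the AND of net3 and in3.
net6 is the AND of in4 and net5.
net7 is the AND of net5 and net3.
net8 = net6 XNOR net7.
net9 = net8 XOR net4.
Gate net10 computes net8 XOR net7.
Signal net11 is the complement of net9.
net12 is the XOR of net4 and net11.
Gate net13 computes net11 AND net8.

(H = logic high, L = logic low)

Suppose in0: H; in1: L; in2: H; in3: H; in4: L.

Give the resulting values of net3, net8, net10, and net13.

net3 = in2 NAND in4 = H NAND L = H
net4 = net3 NAND in1 = H NAND L = H
net5 = net3 AND in3 = H AND H = H
net6 = in4 AND net5 = L AND H = L
net7 = net5 AND net3 = H AND H = H
net8 = net6 XNOR net7 = L XNOR H = L
net9 = net8 XOR net4 = L XOR H = H
net10 = net8 XOR net7 = L XOR H = H
net11 = NOT net9 = NOT H = L
net13 = net11 AND net8 = L AND L = L

net3 = H  net8 = L  net10 = H  net13 = L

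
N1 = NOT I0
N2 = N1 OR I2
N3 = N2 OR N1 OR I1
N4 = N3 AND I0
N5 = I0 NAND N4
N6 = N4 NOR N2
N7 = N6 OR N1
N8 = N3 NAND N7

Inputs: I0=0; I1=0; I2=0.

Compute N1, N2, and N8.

N1 = 1, N2 = 1, N8 = 0

N1 = NOT I0 = NOT 0 = 1
N2 = N1 OR I2 = 1 OR 0 = 1
N3 = N2 OR N1 OR I1 = 1 OR 1 OR 0 = 1
N4 = N3 AND I0 = 1 AND 0 = 0
N6 = N4 NOR N2 = 0 NOR 1 = 0
N7 = N6 OR N1 = 0 OR 1 = 1
N8 = N3 NAND N7 = 1 NAND 1 = 0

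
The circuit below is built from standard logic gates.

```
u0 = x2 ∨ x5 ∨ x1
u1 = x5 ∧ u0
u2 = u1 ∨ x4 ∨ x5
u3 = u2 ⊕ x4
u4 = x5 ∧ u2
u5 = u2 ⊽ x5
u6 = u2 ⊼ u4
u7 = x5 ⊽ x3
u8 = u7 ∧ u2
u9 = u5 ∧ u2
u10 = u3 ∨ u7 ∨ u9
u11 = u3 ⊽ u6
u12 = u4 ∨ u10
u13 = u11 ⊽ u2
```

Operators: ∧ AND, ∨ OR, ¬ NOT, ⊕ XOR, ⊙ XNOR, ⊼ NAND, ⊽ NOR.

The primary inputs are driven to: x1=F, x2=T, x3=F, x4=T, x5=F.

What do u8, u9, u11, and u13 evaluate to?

u8 = T, u9 = F, u11 = F, u13 = F

u0 = x2 OR x5 OR x1 = T OR F OR F = T
u1 = x5 AND u0 = F AND T = F
u2 = u1 OR x4 OR x5 = F OR T OR F = T
u3 = u2 XOR x4 = T XOR T = F
u4 = x5 AND u2 = F AND T = F
u5 = u2 NOR x5 = T NOR F = F
u6 = u2 NAND u4 = T NAND F = T
u7 = x5 NOR x3 = F NOR F = T
u8 = u7 AND u2 = T AND T = T
u9 = u5 AND u2 = F AND T = F
u11 = u3 NOR u6 = F NOR T = F
u13 = u11 NOR u2 = F NOR T = F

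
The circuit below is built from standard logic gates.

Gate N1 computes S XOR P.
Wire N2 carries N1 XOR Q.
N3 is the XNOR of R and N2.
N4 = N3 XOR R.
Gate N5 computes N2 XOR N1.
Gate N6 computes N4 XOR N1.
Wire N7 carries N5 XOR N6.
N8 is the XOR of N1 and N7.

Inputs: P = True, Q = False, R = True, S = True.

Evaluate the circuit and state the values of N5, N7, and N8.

N5 = False; N7 = True; N8 = True

N1 = S XOR P = True XOR True = False
N2 = N1 XOR Q = False XOR False = False
N3 = R XNOR N2 = True XNOR False = False
N4 = N3 XOR R = False XOR True = True
N5 = N2 XOR N1 = False XOR False = False
N6 = N4 XOR N1 = True XOR False = True
N7 = N5 XOR N6 = False XOR True = True
N8 = N1 XOR N7 = False XOR True = True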